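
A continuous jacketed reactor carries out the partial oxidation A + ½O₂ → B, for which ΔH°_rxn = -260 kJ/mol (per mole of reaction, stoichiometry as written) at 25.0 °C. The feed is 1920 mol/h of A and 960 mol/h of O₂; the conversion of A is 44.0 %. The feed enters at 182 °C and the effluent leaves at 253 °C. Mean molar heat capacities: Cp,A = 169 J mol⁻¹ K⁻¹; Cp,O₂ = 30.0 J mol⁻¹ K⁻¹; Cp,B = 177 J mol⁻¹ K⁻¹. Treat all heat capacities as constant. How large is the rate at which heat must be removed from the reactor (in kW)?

Q_out = 54.4 kW

Extent of reaction ξ = 0.440 × 1920 = 844.8 mol/h
Reaction term: ξ·ΔH°_rxn = 844.8 × -260 = -219650 kJ/h
Sensible, feed 182→25 °C: -55465 kJ/h
Outlet flows (mol/h): A 1075.2, O₂ 537.6, B 844.8
Sensible, products 25→253 °C: 79200 kJ/h
Q = ΔH = -195910 kJ/h = -54.42 kW
Heat removed = 54.42 kW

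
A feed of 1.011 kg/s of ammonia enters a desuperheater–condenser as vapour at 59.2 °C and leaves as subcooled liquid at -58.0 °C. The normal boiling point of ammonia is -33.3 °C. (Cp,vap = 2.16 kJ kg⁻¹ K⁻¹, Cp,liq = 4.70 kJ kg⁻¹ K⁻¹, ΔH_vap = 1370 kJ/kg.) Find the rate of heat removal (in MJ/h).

Q_c = 6140 MJ/h

vapour 59.2→-33.3 °C: -199.8 kJ/kg
condensation at -33.3 °C: -1370 kJ/kg
liquid -33.3→-58.0 °C: -116.09 kJ/kg
Δh = -199.8 + -1370 + -116.09 = -1685.9 kJ/kg
Q = ṁ·Δh = 1.011 kg/s × -1685.9 kJ/kg = -1704.4 kJ/s
|Q| = 1704.4 kW = 6136 MJ/h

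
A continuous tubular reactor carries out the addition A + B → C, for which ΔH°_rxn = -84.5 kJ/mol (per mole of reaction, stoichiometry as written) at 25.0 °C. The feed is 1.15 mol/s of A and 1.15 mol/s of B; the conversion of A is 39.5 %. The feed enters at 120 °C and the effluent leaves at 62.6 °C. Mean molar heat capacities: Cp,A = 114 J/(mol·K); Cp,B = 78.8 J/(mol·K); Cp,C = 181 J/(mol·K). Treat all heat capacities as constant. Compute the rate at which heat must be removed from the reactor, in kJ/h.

Extent of reaction ξ = 0.395 × 1.15 = 0.45425 mol/s
Reaction term: ξ·ΔH°_rxn = 0.45425 × -84.5 = -38.384 kJ/s
Sensible, feed 120→25 °C: -21.063 kJ/s
Outlet flows (mol/s): A 0.69575, B 0.69575, C 0.45425
Sensible, products 25→62.6 °C: 8.1351 kJ/s
Q = ΔH = -51.312 kJ/s = -51.312 kW
Heat removed = 184720 kJ/h

Q_out = 185000 kJ/h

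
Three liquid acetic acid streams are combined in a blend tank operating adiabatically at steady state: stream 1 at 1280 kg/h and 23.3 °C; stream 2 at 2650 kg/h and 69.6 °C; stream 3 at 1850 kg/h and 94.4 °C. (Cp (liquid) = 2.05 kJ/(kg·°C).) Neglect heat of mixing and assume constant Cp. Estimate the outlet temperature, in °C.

T_out = 67.3 °C

Energy balance with Q = 0: Σ ṁᵢCp,ᵢ(T_out − Tᵢ) = 0
T_out = Σ ṁᵢCp,ᵢTᵢ / Σ ṁᵢCp,ᵢ
      = 797250 / 11849 = 67.284 °C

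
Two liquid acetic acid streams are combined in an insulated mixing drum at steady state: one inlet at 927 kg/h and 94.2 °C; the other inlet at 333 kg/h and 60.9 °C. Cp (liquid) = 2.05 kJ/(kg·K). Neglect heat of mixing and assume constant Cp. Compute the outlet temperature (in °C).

No heat crosses the boundary, so H_out = H_in.
Σ ṁᵢCp,ᵢTᵢ = 927×2.05×94.2 + 333×2.05×60.9 = 220590
Σ ṁᵢCp,ᵢ = 927×2.05 + 333×2.05 = 2583
T_out = 220590 / 2583 = 85.399 °C

T_out = 85.4 °C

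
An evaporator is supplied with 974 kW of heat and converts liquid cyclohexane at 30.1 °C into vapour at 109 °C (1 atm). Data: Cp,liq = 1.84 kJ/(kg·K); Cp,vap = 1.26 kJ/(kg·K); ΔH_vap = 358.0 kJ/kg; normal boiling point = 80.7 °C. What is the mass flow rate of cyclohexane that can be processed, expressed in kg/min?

ṁ = 120 kg/min

Δh = 1.84×(80.7−30.1) + 358.0 + 1.26×(109−80.7) = 486.76 kJ/kg
Q = 974 kW = 974 kJ/s = 58440 kJ/min
ṁ = Q/Δh = 58440 / 486.76 = 120.06 kg/min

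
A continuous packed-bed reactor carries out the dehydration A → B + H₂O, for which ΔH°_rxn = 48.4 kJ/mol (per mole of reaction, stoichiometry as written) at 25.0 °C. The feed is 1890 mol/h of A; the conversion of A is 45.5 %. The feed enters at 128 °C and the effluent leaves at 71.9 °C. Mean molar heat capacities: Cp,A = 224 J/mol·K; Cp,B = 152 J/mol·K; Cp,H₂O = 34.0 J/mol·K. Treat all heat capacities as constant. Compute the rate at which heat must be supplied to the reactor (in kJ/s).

Extent of reaction ξ = 0.455 × 1890 = 859.95 mol/h
Reaction term: ξ·ΔH°_rxn = 859.95 × 48.4 = 41622 kJ/h
Sensible, feed 128→25 °C: -43606 kJ/h
Outlet flows (mol/h): A 1030, B 859.95, H₂O 859.95
Sensible, products 25→71.9 °C: 18323 kJ/h
Q = ΔH = 16338 kJ/h = 4.5385 kW
Heat supplied = 4.5385 kJ/s

Q_in = 4.54 kJ/s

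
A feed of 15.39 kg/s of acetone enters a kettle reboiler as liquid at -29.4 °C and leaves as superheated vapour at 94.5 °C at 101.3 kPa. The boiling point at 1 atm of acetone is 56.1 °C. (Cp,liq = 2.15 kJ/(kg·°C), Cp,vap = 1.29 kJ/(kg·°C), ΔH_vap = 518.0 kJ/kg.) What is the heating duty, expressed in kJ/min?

liquid -29.4→56.1 °C: 183.82 kJ/kg
vaporisation at 56.1 °C: 518 kJ/kg
vapour 56.1→94.5 °C: 49.536 kJ/kg
Δh = 183.82 + 518 + 49.536 = 751.36 kJ/kg
Q = ṁ·Δh = 15.39 kg/s × 751.36 kJ/kg = 11563 kJ/s
|Q| = 11563 kW = 693810 kJ/min

Q = 694000 kJ/min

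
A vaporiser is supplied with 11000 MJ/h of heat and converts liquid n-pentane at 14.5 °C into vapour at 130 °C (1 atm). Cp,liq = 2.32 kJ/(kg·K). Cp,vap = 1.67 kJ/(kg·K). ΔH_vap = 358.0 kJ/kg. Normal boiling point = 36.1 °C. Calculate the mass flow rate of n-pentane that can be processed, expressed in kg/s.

Δh = 2.32×(36.1−14.5) + 358.0 + 1.67×(130−36.1) = 564.93 kJ/kg
Q = 11000 MJ/h = 3055.6 kJ/s = 3055.6 kJ/s
ṁ = Q/Δh = 3055.6 / 564.93 = 5.4088 kg/s

ṁ = 5.41 kg/s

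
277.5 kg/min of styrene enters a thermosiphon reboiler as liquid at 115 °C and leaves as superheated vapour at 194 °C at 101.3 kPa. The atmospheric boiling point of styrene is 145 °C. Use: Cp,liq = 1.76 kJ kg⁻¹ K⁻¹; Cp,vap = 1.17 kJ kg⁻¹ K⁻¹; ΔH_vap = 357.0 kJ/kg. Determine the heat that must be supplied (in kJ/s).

liquid 115→145 °C: 52.8 kJ/kg
vaporisation at 145 °C: 357 kJ/kg
vapour 145→194 °C: 57.33 kJ/kg
Δh = 52.8 + 357 + 57.33 = 467.13 kJ/kg
Q = ṁ·Δh = 277.5 kg/min × 467.13 kJ/kg = 129630 kJ/min
|Q| = 2160.5 kW

Q = 2160 kJ/s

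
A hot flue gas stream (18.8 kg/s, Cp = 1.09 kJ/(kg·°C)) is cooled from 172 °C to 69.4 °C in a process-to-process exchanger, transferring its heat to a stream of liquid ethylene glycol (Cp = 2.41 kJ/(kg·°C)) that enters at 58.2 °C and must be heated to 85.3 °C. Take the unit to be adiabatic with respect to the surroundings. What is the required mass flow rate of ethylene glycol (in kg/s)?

ṁ_c = 32.2 kg/s

Heat released by hot stream: Q = 18.8 × 1.09 × (172 − 69.4) = 2102.5 kJ/s
Energy balance on cold side (adiabatic exchanger): Q = ṁ_c·Cp_c·(T_c,out − T_c,in)
ṁ_c = 2102.5 / [2.41 × (85.3 − 58.2)] = 32.192 kg/s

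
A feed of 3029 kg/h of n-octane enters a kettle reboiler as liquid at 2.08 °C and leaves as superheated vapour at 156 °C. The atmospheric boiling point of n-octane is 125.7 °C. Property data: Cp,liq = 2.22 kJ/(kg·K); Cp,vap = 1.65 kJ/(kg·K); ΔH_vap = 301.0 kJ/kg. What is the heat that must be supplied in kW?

Q = 526 kW

liquid 2.08→125.7 °C: 274.44 kJ/kg
vaporisation at 125.7 °C: 301 kJ/kg
vapour 125.7→156 °C: 49.995 kJ/kg
Δh = 274.44 + 301 + 49.995 = 625.43 kJ/kg
Q = ṁ·Δh = 3029 kg/h × 625.43 kJ/kg = 1.8944e+06 kJ/h
|Q| = 526.23 kW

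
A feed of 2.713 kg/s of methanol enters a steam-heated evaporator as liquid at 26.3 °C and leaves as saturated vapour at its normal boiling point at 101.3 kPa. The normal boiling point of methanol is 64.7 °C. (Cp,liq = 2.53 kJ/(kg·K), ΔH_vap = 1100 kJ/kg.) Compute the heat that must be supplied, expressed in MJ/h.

Q = 11700 MJ/h

liquid 26.3→64.7 °C: 97.152 kJ/kg
vaporisation at 64.7 °C: 1100 kJ/kg
Δh = 97.152 + 1100 = 1197.2 kJ/kg
Q = ṁ·Δh = 2.713 kg/s × 1197.2 kJ/kg = 3247.9 kJ/s
|Q| = 3247.9 kW = 11692 MJ/h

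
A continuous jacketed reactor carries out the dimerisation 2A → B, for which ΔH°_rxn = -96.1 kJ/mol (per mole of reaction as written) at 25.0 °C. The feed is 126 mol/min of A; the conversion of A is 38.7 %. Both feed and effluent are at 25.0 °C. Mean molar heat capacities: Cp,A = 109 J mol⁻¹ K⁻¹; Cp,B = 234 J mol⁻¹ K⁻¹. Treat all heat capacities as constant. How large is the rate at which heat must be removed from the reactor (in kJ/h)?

Extent of reaction ξ = 0.387 × 126 / 2 = 24.381 mol/min
Reaction term: ξ·ΔH°_rxn = 24.381 × -96.1 = -2343 kJ/min
Q = ΔH = -2343 kJ/min = -39.05 kW
Heat removed = 140580 kJ/h

Q_out = 141000 kJ/h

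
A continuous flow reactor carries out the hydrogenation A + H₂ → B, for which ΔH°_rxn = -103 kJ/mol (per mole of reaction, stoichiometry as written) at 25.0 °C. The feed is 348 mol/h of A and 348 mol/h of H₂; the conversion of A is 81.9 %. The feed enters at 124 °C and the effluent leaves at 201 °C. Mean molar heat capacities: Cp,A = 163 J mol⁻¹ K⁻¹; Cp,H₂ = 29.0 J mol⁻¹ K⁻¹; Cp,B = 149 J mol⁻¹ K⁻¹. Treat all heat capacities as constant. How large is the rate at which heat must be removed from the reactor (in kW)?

Extent of reaction ξ = 0.819 × 348 = 285.01 mol/h
Reaction term: ξ·ΔH°_rxn = 285.01 × -103 = -29356 kJ/h
Sensible, feed 124→25 °C: -6614.8 kJ/h
Outlet flows (mol/h): A 62.988, H₂ 62.988, B 285.01
Sensible, products 25→201 °C: 9602.6 kJ/h
Q = ΔH = -26368 kJ/h = -7.3245 kW
Heat removed = 7.3245 kW

Q_out = 7.32 kW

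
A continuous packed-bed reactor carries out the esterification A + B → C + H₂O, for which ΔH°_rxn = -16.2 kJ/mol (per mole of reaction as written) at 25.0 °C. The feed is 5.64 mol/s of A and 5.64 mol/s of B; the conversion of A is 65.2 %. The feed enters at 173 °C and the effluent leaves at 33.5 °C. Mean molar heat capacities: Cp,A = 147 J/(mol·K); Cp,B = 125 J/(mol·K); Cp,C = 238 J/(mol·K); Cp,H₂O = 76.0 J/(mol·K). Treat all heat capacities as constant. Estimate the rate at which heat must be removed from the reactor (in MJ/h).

Extent of reaction ξ = 0.652 × 5.64 = 3.6773 mol/s
Reaction term: ξ·ΔH°_rxn = 3.6773 × -16.2 = -59.572 kJ/s
Sensible, feed 173→25 °C: -227.04 kJ/s
Outlet flows (mol/s): A 1.9627, B 1.9627, C 3.6773, H₂O 3.6773
Sensible, products 25→33.5 °C: 14.352 kJ/s
Q = ΔH = -272.26 kJ/s = -272.26 kW
Heat removed = 980.15 MJ/h

Q_out = 980 MJ/h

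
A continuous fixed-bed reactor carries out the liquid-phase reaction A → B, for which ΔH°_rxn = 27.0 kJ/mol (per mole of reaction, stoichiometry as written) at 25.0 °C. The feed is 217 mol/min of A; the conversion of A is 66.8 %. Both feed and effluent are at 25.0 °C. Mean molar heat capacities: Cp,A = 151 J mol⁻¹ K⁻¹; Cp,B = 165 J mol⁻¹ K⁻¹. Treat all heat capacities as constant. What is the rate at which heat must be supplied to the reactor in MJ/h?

Q_in = 235 MJ/h

Extent of reaction ξ = 0.668 × 217 = 144.96 mol/min
Reaction term: ξ·ΔH°_rxn = 144.96 × 27.0 = 3913.8 kJ/min
Q = ΔH = 3913.8 kJ/min = 65.23 kW
Heat supplied = 234.83 MJ/h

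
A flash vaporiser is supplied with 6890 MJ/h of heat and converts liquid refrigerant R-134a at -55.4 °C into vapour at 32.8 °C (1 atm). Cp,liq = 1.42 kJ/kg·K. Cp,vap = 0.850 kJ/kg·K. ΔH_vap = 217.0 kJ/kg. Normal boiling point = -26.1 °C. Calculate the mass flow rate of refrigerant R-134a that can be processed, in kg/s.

ṁ = 6.20 kg/s

Δh = 1.42×(-26.1−-55.4) + 217.0 + 0.850×(32.8−-26.1) = 308.67 kJ/kg
Q = 6890 MJ/h = 1913.9 kJ/s = 1913.9 kJ/s
ṁ = Q/Δh = 1913.9 / 308.67 = 6.2004 kg/s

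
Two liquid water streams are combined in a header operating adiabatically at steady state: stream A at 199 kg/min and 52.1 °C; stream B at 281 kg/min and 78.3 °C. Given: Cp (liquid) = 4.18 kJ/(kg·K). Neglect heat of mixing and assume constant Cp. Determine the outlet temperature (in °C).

T_out = 67.4 °C

No heat crosses the boundary, so H_out = H_in.
T_out = Σ ṁᵢCp,ᵢTᵢ / Σ ṁᵢCp,ᵢ
      = 135310 / 2006.4 = 67.438 °C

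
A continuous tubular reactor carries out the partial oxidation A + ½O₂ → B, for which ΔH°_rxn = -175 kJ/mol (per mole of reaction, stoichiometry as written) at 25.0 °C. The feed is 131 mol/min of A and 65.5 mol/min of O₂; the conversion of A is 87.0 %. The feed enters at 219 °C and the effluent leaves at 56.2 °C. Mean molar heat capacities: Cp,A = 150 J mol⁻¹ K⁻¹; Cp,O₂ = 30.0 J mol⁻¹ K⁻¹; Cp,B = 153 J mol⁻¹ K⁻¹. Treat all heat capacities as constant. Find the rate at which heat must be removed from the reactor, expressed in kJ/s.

Extent of reaction ξ = 0.870 × 131 = 113.97 mol/min
Reaction term: ξ·ΔH°_rxn = 113.97 × -175 = -19945 kJ/min
Sensible, feed 219→25 °C: -4193.3 kJ/min
Outlet flows (mol/min): A 17.03, O₂ 8.515, B 113.97
Sensible, products 25→56.2 °C: 631.72 kJ/min
Q = ΔH = -23506 kJ/min = -391.77 kW
Heat removed = 391.77 kJ/s

Q_out = 392 kJ/s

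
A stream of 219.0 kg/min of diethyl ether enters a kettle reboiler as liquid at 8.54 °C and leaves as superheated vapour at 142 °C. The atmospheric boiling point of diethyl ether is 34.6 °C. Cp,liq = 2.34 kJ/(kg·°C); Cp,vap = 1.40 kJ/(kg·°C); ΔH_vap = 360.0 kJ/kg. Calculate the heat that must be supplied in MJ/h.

Q = 7510 MJ/h

liquid 8.54→34.6 °C: 60.98 kJ/kg
vaporisation at 34.6 °C: 360 kJ/kg
vapour 34.6→142 °C: 150.36 kJ/kg
Δh = 60.98 + 360 + 150.36 = 571.34 kJ/kg
Q = ṁ·Δh = 219.0 kg/min × 571.34 kJ/kg = 125120 kJ/min
|Q| = 2085.4 kW = 7507.4 MJ/h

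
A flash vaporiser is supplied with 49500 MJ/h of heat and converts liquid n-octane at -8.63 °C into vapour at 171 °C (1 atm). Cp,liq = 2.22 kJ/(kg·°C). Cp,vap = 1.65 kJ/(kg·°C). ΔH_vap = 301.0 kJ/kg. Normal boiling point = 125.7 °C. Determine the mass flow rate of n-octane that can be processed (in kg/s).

ṁ = 20.4 kg/s

Δh = 2.22×(125.7−-8.63) + 301.0 + 1.65×(171−125.7) = 673.96 kJ/kg
Q = 49500 MJ/h = 13750 kJ/s = 13750 kJ/s
ṁ = Q/Δh = 13750 / 673.96 = 20.402 kg/s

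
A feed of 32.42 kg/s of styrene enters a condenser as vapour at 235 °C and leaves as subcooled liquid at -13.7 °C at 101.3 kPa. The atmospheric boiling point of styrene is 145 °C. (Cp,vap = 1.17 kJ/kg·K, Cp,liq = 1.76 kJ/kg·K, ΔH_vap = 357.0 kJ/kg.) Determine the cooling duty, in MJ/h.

vapour 235→145 °C: -105.3 kJ/kg
condensation at 145 °C: -357 kJ/kg
liquid 145→-13.7 °C: -279.31 kJ/kg
Δh = -105.3 + -357 + -279.31 = -741.61 kJ/kg
Q = ṁ·Δh = 32.42 kg/s × -741.61 kJ/kg = -24043 kJ/s
|Q| = 24043 kW = 86555 MJ/h

Q_c = 86600 MJ/h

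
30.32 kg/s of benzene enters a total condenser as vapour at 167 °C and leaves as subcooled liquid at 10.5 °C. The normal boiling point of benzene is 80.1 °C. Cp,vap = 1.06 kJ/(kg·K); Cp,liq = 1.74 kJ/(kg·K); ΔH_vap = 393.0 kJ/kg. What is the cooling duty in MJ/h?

Q_c = 66200 MJ/h

vapour 167→80.1 °C: -92.114 kJ/kg
condensation at 80.1 °C: -393 kJ/kg
liquid 80.1→10.5 °C: -121.1 kJ/kg
Δh = -92.114 + -393 + -121.1 = -606.22 kJ/kg
Q = ṁ·Δh = 30.32 kg/s × -606.22 kJ/kg = -18381 kJ/s
|Q| = 18381 kW = 66170 MJ/h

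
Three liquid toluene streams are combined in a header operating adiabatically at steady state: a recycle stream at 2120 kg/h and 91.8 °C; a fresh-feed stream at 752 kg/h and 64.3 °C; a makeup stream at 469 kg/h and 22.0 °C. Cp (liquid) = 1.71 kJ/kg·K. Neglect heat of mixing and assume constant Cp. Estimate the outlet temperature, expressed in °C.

T_out = 75.8 °C

Adiabatic, steady state ⇒ Σ ṁᵢCp,ᵢ(T_out − Tᵢ) = 0
T_out = Σ ṁᵢCp,ᵢTᵢ / Σ ṁᵢCp,ᵢ
      = 433120 / 5713.1 = 75.812 °C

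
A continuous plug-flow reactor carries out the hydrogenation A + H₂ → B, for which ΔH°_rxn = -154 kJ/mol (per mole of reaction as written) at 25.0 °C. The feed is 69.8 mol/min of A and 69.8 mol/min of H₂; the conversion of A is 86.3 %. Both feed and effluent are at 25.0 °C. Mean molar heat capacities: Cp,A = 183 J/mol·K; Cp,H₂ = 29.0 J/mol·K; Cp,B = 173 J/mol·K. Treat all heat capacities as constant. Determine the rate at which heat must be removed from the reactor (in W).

Q_out = 155000 W

Extent of reaction ξ = 0.863 × 69.8 = 60.237 mol/min
Reaction term: ξ·ΔH°_rxn = 60.237 × -154 = -9276.6 kJ/min
Q = ΔH = -9276.6 kJ/min = -154.61 kW
Heat removed = 154610 W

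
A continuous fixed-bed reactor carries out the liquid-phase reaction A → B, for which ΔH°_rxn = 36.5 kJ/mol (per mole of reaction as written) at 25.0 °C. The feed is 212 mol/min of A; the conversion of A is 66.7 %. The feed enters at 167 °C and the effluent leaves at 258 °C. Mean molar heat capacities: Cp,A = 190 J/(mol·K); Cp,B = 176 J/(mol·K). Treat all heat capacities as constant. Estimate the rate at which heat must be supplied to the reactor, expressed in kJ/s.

Q_in = 139 kJ/s

Extent of reaction ξ = 0.667 × 212 = 141.4 mol/min
Reaction term: ξ·ΔH°_rxn = 141.4 × 36.5 = 5161.2 kJ/min
Sensible, feed 167→25 °C: -5719.8 kJ/min
Outlet flows (mol/min): A 70.596, B 141.4
Sensible, products 25→258 °C: 8924 kJ/min
Q = ΔH = 8365.5 kJ/min = 139.42 kW
Heat supplied = 139.42 kJ/s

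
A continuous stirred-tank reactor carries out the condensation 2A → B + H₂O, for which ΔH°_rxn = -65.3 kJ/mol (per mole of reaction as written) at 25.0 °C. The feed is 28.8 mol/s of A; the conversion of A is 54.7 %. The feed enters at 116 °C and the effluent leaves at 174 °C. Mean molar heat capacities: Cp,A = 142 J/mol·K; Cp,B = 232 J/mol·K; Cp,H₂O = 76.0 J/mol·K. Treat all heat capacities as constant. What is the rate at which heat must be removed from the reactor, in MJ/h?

Extent of reaction ξ = 0.547 × 28.8 / 2 = 7.8768 mol/s
Reaction term: ξ·ΔH°_rxn = 7.8768 × -65.3 = -514.36 kJ/s
Sensible, feed 116→25 °C: -372.15 kJ/s
Outlet flows (mol/s): A 13.046, B 7.8768, H₂O 7.8768
Sensible, products 25→174 °C: 637.52 kJ/s
Q = ΔH = -248.99 kJ/s = -248.99 kW
Heat removed = 896.37 MJ/h

Q_out = 896 MJ/h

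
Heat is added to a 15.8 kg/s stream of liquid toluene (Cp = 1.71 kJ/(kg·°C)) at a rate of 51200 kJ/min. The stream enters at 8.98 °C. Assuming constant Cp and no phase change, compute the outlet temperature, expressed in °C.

Q = 51200 kJ/min = 853.33 kJ/s
ΔT = Q/(ṁ·Cp) = 853.33/(15.8×1.71) = 31.584 K
T_out = 8.98 + 31.584 = 40.564 °C

T_out = 40.6 °C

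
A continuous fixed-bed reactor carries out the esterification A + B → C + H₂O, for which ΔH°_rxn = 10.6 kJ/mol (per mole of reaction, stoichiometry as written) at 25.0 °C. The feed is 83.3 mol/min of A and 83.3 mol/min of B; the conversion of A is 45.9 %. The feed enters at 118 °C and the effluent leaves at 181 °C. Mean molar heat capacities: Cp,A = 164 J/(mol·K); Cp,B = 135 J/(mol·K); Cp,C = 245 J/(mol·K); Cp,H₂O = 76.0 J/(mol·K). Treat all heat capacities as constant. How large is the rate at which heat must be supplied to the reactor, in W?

Q_in = 35100 W

Extent of reaction ξ = 0.459 × 83.3 = 38.235 mol/min
Reaction term: ξ·ΔH°_rxn = 38.235 × 10.6 = 405.29 kJ/min
Sensible, feed 118→25 °C: -2316.3 kJ/min
Outlet flows (mol/min): A 45.065, B 45.065, C 38.235, H₂O 38.235
Sensible, products 25→181 °C: 4016.7 kJ/min
Q = ΔH = 2105.6 kJ/min = 35.094 kW
Heat supplied = 35094 W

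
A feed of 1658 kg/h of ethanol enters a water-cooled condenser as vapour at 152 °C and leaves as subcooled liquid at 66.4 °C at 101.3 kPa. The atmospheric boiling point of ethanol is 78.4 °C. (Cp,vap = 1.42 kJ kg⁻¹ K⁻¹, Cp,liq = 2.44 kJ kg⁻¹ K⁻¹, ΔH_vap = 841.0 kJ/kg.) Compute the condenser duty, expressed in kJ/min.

vapour 152→78.4 °C: -104.51 kJ/kg
condensation at 78.4 °C: -841 kJ/kg
liquid 78.4→66.4 °C: -29.28 kJ/kg
Δh = -104.51 + -841 + -29.28 = -974.79 kJ/kg
Q = ṁ·Δh = 1658 kg/h × -974.79 kJ/kg = -1.6162e+06 kJ/h
|Q| = 448.95 kW = 26937 kJ/min

Q_c = 26900 kJ/min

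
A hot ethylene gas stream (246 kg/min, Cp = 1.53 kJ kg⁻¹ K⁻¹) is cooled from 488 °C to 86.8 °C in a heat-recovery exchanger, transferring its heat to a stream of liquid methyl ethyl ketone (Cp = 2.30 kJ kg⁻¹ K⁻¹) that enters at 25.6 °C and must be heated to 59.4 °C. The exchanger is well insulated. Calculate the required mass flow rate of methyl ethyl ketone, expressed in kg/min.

ṁ_c = 1940 kg/min

Heat released by hot stream: Q = 246 × 1.53 × (488 − 86.8) = 151000 kJ/min
Energy balance on cold side (adiabatic exchanger): Q = ṁ_c·Cp_c·(T_c,out − T_c,in)
ṁ_c = 151000 / [2.30 × (59.4 − 25.6)] = 1942.4 kg/min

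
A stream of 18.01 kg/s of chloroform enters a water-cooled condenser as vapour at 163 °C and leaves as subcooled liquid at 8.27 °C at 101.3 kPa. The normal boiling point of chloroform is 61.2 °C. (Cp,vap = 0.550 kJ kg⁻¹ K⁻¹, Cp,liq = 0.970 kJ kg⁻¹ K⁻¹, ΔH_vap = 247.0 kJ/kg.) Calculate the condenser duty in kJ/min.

Q_c = 383000 kJ/min

vapour 163→61.2 °C: -55.99 kJ/kg
condensation at 61.2 °C: -247 kJ/kg
liquid 61.2→8.27 °C: -51.342 kJ/kg
Δh = -55.99 + -247 + -51.342 = -354.33 kJ/kg
Q = ṁ·Δh = 18.01 kg/s × -354.33 kJ/kg = -6381.5 kJ/s
|Q| = 6381.5 kW = 382890 kJ/min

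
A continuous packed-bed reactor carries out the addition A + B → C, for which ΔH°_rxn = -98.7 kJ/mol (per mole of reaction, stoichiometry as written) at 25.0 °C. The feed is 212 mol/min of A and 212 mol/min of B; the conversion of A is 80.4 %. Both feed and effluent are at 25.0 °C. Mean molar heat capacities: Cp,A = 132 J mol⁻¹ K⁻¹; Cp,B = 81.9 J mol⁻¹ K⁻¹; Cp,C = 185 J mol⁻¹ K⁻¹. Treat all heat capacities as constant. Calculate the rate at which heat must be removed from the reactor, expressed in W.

Extent of reaction ξ = 0.804 × 212 = 170.45 mol/min
Reaction term: ξ·ΔH°_rxn = 170.45 × -98.7 = -16823 kJ/min
Q = ΔH = -16823 kJ/min = -280.39 kW
Heat removed = 280390 W

Q_out = 280000 W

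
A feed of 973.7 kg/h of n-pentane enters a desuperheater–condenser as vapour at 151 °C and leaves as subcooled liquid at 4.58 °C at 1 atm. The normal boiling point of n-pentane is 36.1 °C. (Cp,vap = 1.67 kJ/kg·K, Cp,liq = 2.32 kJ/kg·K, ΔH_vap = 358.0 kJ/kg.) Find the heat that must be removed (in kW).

Q_c = 169 kW

vapour 151→36.1 °C: -191.88 kJ/kg
condensation at 36.1 °C: -358 kJ/kg
liquid 36.1→4.58 °C: -73.126 kJ/kg
Δh = -191.88 + -358 + -73.126 = -623.01 kJ/kg
Q = ṁ·Δh = 973.7 kg/h × -623.01 kJ/kg = -606620 kJ/h
|Q| = 168.51 kW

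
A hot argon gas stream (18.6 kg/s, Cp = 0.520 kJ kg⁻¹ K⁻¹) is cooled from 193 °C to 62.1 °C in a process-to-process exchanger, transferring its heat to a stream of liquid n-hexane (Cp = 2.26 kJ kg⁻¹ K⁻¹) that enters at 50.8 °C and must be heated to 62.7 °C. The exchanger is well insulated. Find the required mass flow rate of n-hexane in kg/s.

Heat released by hot stream: Q = 18.6 × 0.520 × (193 − 62.1) = 1266.1 kJ/s
Energy balance on cold side (adiabatic exchanger): Q = ṁ_c·Cp_c·(T_c,out − T_c,in)
ṁ_c = 1266.1 / [2.26 × (62.7 − 50.8)] = 47.076 kg/s

ṁ_c = 47.1 kg/s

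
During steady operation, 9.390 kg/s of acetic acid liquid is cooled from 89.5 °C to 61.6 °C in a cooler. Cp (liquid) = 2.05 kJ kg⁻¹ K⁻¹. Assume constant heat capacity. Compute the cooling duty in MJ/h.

Q_c = 1930 MJ/h

Q = ṁ·Cp·ΔT = 9.390 × 2.05 × (61.6 − 89.5) = -537.06 kJ/s
Cooling duty = 1933.4 MJ/h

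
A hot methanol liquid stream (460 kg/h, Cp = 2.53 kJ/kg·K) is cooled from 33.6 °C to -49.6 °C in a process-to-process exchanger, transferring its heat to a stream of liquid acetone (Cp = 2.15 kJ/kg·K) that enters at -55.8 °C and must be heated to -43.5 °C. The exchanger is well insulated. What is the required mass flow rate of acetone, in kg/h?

Heat released by hot stream: Q = 460 × 2.53 × (33.6 − -49.6) = 96828 kJ/h
Energy balance on cold side (adiabatic exchanger): Q = ṁ_c·Cp_c·(T_c,out − T_c,in)
ṁ_c = 96828 / [2.15 × (-43.5 − -55.8)] = 3661.5 kg/h

ṁ_c = 3660 kg/h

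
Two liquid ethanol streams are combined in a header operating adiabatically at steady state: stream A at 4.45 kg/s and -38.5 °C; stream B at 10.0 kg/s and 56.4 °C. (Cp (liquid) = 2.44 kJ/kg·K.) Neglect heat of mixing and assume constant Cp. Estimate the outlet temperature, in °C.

Energy balance with Q = 0: Σ ṁᵢCp,ᵢ(T_out − Tᵢ) = 0
Σ ṁᵢCp,ᵢTᵢ = 4.45×2.44×-38.5 + 10.0×2.44×56.4 = 958.13
Σ ṁᵢCp,ᵢ = 4.45×2.44 + 10.0×2.44 = 35.258
T_out = 958.13 / 35.258 = 27.175 °C

T_out = 27.2 °C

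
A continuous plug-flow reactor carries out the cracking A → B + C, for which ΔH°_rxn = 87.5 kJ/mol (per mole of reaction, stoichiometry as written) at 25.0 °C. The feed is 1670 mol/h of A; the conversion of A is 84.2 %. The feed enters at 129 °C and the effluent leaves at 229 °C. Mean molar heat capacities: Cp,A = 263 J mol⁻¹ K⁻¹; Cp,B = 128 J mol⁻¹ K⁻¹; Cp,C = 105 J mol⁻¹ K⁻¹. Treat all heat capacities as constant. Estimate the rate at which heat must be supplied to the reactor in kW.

Q_in = 44.0 kW

Extent of reaction ξ = 0.842 × 1670 = 1406.1 mol/h
Reaction term: ξ·ΔH°_rxn = 1406.1 × 87.5 = 123040 kJ/h
Sensible, feed 129→25 °C: -45678 kJ/h
Outlet flows (mol/h): A 263.86, B 1406.1, C 1406.1
Sensible, products 25→229 °C: 80993 kJ/h
Q = ΔH = 158350 kJ/h = 43.987 kW
Heat supplied = 43.987 kW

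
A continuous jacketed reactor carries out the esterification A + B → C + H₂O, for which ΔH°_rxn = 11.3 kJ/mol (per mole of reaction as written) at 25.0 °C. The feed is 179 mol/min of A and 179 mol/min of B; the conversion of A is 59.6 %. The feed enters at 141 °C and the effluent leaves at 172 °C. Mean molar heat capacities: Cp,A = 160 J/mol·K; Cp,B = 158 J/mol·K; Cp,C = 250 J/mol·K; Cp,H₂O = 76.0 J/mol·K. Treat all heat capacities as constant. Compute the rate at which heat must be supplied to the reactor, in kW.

Q_in = 51.6 kW

Extent of reaction ξ = 0.596 × 179 = 106.68 mol/min
Reaction term: ξ·ΔH°_rxn = 106.68 × 11.3 = 1205.5 kJ/min
Sensible, feed 141→25 °C: -6603 kJ/min
Outlet flows (mol/min): A 72.316, B 72.316, C 106.68, H₂O 106.68
Sensible, products 25→172 °C: 8493 kJ/min
Q = ΔH = 3095.6 kJ/min = 51.593 kW
Heat supplied = 51.593 kW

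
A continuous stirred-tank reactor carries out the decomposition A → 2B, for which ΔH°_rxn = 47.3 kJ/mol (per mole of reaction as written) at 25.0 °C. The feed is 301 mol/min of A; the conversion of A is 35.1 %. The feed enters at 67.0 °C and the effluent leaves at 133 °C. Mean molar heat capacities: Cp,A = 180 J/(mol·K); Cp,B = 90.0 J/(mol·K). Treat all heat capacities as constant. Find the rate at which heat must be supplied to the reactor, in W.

Extent of reaction ξ = 0.351 × 301 = 105.65 mol/min
Reaction term: ξ·ΔH°_rxn = 105.65 × 47.3 = 4997.3 kJ/min
Sensible, feed 67.0→25 °C: -2275.6 kJ/min
Outlet flows (mol/min): A 195.35, B 211.3
Sensible, products 25→133 °C: 5851.4 kJ/min
Q = ΔH = 8573.2 kJ/min = 142.89 kW
Heat supplied = 142890 W

Q_in = 143000 W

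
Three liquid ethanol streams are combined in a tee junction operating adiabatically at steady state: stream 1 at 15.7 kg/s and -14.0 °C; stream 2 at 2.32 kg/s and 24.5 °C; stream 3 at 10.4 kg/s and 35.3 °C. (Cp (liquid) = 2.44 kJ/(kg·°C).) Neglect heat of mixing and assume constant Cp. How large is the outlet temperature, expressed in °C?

No heat crosses the boundary, so H_out = H_in.
Σ ṁᵢCp,ᵢTᵢ = 15.7×2.44×-14.0 + 2.32×2.44×24.5 + 10.4×2.44×35.3 = 498.15
Σ ṁᵢCp,ᵢ = 15.7×2.44 + 2.32×2.44 + 10.4×2.44 = 69.345
T_out = 498.15 / 69.345 = 7.1837 °C

T_out = 7.18 °C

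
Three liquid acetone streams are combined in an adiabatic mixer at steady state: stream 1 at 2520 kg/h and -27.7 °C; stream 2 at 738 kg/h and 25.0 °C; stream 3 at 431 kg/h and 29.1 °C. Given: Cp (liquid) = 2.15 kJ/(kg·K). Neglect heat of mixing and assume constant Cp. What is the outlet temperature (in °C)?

Energy balance with Q = 0: Σ ṁᵢCp,ᵢ(T_out − Tᵢ) = 0
T_out = Σ ṁᵢCp,ᵢTᵢ / Σ ṁᵢCp,ᵢ
      = -83446 / 7931.4 = -10.521 °C

T_out = -10.5 °C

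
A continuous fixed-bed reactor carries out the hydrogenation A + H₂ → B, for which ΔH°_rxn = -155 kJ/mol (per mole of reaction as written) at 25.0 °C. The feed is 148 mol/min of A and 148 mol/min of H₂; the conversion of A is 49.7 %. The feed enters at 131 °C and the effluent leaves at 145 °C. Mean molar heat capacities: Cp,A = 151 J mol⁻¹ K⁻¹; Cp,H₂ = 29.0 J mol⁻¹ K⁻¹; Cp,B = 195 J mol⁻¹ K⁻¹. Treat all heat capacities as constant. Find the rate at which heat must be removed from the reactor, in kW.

Q_out = 182 kW

Extent of reaction ξ = 0.497 × 148 = 73.556 mol/min
Reaction term: ξ·ΔH°_rxn = 73.556 × -155 = -11401 kJ/min
Sensible, feed 131→25 °C: -2823.8 kJ/min
Outlet flows (mol/min): A 74.444, H₂ 74.444, B 73.556
Sensible, products 25→145 °C: 3329.2 kJ/min
Q = ΔH = -10896 kJ/min = -181.6 kW
Heat removed = 181.6 kW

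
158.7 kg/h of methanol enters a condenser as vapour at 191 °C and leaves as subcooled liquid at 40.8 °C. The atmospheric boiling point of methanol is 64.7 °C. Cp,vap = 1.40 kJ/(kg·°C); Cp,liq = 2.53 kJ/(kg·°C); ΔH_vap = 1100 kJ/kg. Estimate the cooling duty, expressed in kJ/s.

Q_c = 59.0 kJ/s

vapour 191→64.7 °C: -176.82 kJ/kg
condensation at 64.7 °C: -1100 kJ/kg
liquid 64.7→40.8 °C: -60.467 kJ/kg
Δh = -176.82 + -1100 + -60.467 = -1337.3 kJ/kg
Q = ṁ·Δh = 158.7 kg/h × -1337.3 kJ/kg = -212230 kJ/h
|Q| = 58.952 kW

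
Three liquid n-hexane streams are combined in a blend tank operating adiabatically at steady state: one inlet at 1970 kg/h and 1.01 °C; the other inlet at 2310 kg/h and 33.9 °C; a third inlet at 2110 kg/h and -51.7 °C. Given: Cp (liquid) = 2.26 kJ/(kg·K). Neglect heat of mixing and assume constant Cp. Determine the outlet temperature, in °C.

Energy balance with Q = 0: Σ ṁᵢCp,ᵢ(T_out − Tᵢ) = 0
Σ ṁᵢCp,ᵢTᵢ = 1970×2.26×1.01 + 2310×2.26×33.9 + 2110×2.26×-51.7 = -65062
Σ ṁᵢCp,ᵢ = 1970×2.26 + 2310×2.26 + 2110×2.26 = 14441
T_out = -65062 / 14441 = -4.5052 °C

T_out = -4.51 °C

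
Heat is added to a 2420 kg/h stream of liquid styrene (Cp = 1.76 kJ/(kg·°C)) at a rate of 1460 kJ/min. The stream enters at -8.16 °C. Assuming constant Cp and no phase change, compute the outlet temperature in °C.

T_out = 12.4 °C

Q = 1460 kJ/min = 87600 kJ/h
ΔT = Q/(ṁ·Cp) = 87600/(2420×1.76) = 20.567 K
T_out = -8.16 + 20.567 = 12.407 °C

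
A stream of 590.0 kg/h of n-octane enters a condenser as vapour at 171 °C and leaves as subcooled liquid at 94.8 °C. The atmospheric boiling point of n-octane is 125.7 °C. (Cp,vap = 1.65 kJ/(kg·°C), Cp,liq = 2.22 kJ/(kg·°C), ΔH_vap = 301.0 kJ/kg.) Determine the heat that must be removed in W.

vapour 171→125.7 °C: -74.745 kJ/kg
condensation at 125.7 °C: -301 kJ/kg
liquid 125.7→94.8 °C: -68.598 kJ/kg
Δh = -74.745 + -301 + -68.598 = -444.34 kJ/kg
Q = ṁ·Δh = 590.0 kg/h × -444.34 kJ/kg = -262160 kJ/h
|Q| = 72.823 kW = 72823 W

Q_c = 72800 W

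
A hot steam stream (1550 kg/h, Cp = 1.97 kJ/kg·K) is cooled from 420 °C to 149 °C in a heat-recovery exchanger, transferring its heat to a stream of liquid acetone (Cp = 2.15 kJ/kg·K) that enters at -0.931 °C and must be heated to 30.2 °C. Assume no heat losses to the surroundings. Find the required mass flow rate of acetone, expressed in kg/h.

ṁ_c = 12400 kg/h

Heat released by hot stream: Q = 1550 × 1.97 × (420 − 149) = 827500 kJ/h
Energy balance on cold side (adiabatic exchanger): Q = ṁ_c·Cp_c·(T_c,out − T_c,in)
ṁ_c = 827500 / [2.15 × (30.2 − -0.931)] = 12363 kg/h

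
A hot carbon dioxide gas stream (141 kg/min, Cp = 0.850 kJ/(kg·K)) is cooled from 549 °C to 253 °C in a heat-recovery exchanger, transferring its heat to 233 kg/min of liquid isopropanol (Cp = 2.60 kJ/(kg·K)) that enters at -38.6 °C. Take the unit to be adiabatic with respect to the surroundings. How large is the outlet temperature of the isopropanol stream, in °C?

T_c,out = 20.0 °C

Heat released by hot stream: Q = 141 × 0.850 × (549 − 253) = 35476 kJ/min
Energy balance on cold side (adiabatic exchanger): Q = ṁ_c·Cp_c·(T_c,out − T_c,in)
T_c,out = -38.6 + 35476/(233 × 2.60) = 19.96 °C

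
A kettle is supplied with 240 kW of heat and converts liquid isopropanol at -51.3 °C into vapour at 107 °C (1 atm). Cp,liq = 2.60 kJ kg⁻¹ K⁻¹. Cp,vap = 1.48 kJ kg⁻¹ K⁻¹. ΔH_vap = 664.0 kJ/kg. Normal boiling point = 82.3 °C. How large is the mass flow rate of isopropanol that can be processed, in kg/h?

ṁ = 824 kg/h

Δh = 2.60×(82.3−-51.3) + 664.0 + 1.48×(107−82.3) = 1047.9 kJ/kg
Q = 240 kW = 240 kJ/s = 864000 kJ/h
ṁ = Q/Δh = 864000 / 1047.9 = 824.49 kg/h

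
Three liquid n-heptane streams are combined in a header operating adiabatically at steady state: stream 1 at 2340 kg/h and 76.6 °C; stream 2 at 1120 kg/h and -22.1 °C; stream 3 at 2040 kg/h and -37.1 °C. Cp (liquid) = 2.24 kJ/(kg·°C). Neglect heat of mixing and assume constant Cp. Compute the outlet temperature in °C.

No heat crosses the boundary, so H_out = H_in.
Σ ṁᵢCp,ᵢTᵢ = 2340×2.24×76.6 + 1120×2.24×-22.1 + 2040×2.24×-37.1 = 176530
Σ ṁᵢCp,ᵢ = 2340×2.24 + 1120×2.24 + 2040×2.24 = 12320
T_out = 176530 / 12320 = 14.329 °C

T_out = 14.3 °C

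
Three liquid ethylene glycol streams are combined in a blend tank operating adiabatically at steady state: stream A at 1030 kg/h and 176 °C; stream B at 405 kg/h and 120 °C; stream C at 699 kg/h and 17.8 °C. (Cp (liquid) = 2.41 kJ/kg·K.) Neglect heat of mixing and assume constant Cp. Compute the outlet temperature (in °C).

Adiabatic, steady state ⇒ Σ ṁᵢCp,ᵢ(T_out − Tᵢ) = 0
Σ ṁᵢCp,ᵢTᵢ = 1030×2.41×176 + 405×2.41×120 + 699×2.41×17.8 = 584000
Σ ṁᵢCp,ᵢ = 1030×2.41 + 405×2.41 + 699×2.41 = 5142.9
T_out = 584000 / 5142.9 = 113.55 °C

T_out = 114 °C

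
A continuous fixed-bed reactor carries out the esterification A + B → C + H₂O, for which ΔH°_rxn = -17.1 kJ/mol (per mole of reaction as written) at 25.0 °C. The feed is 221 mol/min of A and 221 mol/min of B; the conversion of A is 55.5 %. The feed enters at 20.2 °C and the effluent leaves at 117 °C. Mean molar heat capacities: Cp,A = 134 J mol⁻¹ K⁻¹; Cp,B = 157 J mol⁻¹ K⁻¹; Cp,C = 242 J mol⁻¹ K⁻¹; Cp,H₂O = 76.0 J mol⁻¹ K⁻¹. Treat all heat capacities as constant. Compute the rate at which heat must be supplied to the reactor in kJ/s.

Q_in = 73.9 kJ/s

Extent of reaction ξ = 0.555 × 221 = 122.66 mol/min
Reaction term: ξ·ΔH°_rxn = 122.66 × -17.1 = -2097.4 kJ/min
Sensible, feed 20.2→25 °C: 308.69 kJ/min
Outlet flows (mol/min): A 98.345, B 98.345, C 122.66, H₂O 122.66
Sensible, products 25→117 °C: 6221.3 kJ/min
Q = ΔH = 4432.6 kJ/min = 73.876 kW
Heat supplied = 73.876 kJ/s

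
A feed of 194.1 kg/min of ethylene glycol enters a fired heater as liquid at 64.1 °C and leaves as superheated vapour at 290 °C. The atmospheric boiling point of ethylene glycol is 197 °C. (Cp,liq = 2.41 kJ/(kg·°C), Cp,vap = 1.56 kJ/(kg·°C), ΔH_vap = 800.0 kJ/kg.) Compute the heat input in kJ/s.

Q = 4090 kJ/s

liquid 64.1→197 °C: 320.29 kJ/kg
vaporisation at 197 °C: 800 kJ/kg
vapour 197→290 °C: 145.08 kJ/kg
Δh = 320.29 + 800 + 145.08 = 1265.4 kJ/kg
Q = ṁ·Δh = 194.1 kg/min × 1265.4 kJ/kg = 245610 kJ/min
|Q| = 4093.5 kW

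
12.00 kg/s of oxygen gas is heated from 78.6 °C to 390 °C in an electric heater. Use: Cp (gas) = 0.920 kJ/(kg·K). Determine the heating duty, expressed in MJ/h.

Q = ṁ·Cp·ΔT = 12.00 × 0.920 × (390 − 78.6) = 3437.9 kJ/s
Heating duty = 12376 MJ/h

Q = 12400 MJ/h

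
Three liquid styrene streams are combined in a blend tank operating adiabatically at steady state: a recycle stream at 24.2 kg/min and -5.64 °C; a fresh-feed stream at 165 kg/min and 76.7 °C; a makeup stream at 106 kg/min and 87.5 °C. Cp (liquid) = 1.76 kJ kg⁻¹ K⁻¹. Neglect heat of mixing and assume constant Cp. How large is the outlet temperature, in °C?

T_out = 73.8 °C

Energy balance with Q = 0: Σ ṁᵢCp,ᵢ(T_out − Tᵢ) = 0
T_out = Σ ṁᵢCp,ᵢTᵢ / Σ ṁᵢCp,ᵢ
      = 38357 / 519.55 = 73.828 °C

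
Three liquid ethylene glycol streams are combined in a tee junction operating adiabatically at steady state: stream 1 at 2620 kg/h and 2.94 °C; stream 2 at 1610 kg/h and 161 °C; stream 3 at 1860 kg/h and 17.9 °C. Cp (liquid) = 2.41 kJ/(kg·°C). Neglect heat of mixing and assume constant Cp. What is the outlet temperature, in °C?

T_out = 49.3 °C

No heat crosses the boundary, so H_out = H_in.
T_out = Σ ṁᵢCp,ᵢTᵢ / Σ ṁᵢCp,ᵢ
      = 723500 / 14677 = 49.295 °C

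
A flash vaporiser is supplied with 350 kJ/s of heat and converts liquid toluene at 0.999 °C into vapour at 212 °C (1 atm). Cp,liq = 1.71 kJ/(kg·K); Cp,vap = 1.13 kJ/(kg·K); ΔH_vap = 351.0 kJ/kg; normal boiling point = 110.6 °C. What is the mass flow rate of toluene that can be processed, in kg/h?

ṁ = 1930 kg/h

Δh = 1.71×(110.6−0.999) + 351.0 + 1.13×(212−110.6) = 653 kJ/kg
Q = 350 kJ/s = 350 kJ/s = 1.26e+06 kJ/h
ṁ = Q/Δh = 1.26e+06 / 653 = 1929.6 kg/h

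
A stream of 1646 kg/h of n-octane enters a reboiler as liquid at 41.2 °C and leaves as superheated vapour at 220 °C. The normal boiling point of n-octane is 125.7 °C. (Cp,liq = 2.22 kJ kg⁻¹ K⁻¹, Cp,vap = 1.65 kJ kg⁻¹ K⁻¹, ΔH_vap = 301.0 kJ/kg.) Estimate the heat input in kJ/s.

Q = 295 kJ/s

liquid 41.2→125.7 °C: 187.59 kJ/kg
vaporisation at 125.7 °C: 301 kJ/kg
vapour 125.7→220 °C: 155.59 kJ/kg
Δh = 187.59 + 301 + 155.59 = 644.18 kJ/kg
Q = ṁ·Δh = 1646 kg/h × 644.18 kJ/kg = 1.0603e+06 kJ/h
|Q| = 294.54 kW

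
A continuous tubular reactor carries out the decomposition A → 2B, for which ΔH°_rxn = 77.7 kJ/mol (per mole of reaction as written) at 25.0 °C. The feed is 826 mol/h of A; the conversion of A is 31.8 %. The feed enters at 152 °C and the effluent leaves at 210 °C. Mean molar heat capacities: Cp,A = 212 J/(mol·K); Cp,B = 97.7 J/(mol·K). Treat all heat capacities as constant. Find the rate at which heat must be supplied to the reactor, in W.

Q_in = 8270 W

Extent of reaction ξ = 0.318 × 826 = 262.67 mol/h
Reaction term: ξ·ΔH°_rxn = 262.67 × 77.7 = 20409 kJ/h
Sensible, feed 152→25 °C: -22239 kJ/h
Outlet flows (mol/h): A 563.33, B 525.34
Sensible, products 25→210 °C: 31589 kJ/h
Q = ΔH = 29759 kJ/h = 8.2664 kW
Heat supplied = 8266.4 W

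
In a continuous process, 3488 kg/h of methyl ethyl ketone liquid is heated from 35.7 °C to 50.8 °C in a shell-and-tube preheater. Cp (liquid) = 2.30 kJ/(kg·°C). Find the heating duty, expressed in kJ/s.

Q = ṁ·Cp·ΔT = 3488 × 2.30 × (50.8 − 35.7) = 121140 kJ/h
Converting: 121140 / 3600 s = 33.65 kW

Q = 33.6 kJ/s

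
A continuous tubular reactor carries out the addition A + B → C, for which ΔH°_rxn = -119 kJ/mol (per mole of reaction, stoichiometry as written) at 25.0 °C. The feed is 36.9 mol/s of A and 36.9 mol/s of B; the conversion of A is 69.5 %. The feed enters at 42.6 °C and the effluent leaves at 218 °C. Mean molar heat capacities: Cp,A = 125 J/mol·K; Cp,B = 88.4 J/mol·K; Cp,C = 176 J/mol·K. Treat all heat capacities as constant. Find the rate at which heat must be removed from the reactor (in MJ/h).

Q_out = 6680 MJ/h

Extent of reaction ξ = 0.695 × 36.9 = 25.645 mol/s
Reaction term: ξ·ΔH°_rxn = 25.645 × -119 = -3051.8 kJ/s
Sensible, feed 42.6→25 °C: -138.59 kJ/s
Outlet flows (mol/s): A 11.255, B 11.255, C 25.645
Sensible, products 25→218 °C: 1334.7 kJ/s
Q = ΔH = -1855.7 kJ/s = -1855.7 kW
Heat removed = 6680.7 MJ/h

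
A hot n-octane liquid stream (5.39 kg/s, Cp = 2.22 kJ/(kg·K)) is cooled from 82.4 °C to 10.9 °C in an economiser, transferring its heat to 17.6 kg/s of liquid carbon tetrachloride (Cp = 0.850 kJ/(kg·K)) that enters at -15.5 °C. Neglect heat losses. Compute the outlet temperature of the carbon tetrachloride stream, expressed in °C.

Heat released by hot stream: Q = 5.39 × 2.22 × (82.4 − 10.9) = 855.55 kJ/s
Energy balance on cold side (adiabatic exchanger): Q = ṁ_c·Cp_c·(T_c,out − T_c,in)
T_c,out = -15.5 + 855.55/(17.6 × 0.850) = 41.689 °C

T_c,out = 41.7 °C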